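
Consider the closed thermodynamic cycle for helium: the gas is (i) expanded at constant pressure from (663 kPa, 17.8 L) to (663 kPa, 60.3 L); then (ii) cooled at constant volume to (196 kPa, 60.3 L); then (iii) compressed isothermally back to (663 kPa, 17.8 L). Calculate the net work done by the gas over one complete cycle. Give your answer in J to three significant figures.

Leg (i): W = PΔV = (663)(60.3 − 17.8) = 28178 J.
Leg (ii): W = 0.
Leg (iii): W = PᵢVᵢ ln(V_f/Vᵢ) = (11819) ln(17.8/60.3) = -14421 J.
W_net = 28178 − 14421 = 13757 J.

W_net ≈ 13800 J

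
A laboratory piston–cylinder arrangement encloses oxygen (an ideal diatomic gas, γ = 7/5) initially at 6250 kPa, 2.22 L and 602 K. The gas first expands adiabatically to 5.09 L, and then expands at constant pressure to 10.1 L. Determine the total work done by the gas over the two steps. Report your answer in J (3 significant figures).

Step 1 (adiabatic): W = (P₁V₁ − P₂V₂)/(γ−1) = (13875 − 9956)/0.4 = 9797 J.
After step 1: P = 1956 kPa, V = 5.09 L, T = 432 K.
Step 2 (isobaric): W = PΔV = (1956 kPa)(10.1 − 5.09 L) = 9800 J.
W_total = 9797 + 9800 = 19597 J.

W_total ≈ 19600 J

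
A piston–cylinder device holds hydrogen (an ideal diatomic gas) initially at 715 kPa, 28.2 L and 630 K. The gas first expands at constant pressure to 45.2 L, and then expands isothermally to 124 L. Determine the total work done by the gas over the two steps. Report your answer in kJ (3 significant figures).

W_total ≈ 44.8 kJ

Step 1 (isobaric): W = PΔV = (715 kPa)(45.2 − 28.2 L) = 12155 J.
After step 1: P = 715 kPa, V = 45.2 L, T = 1010 K.
Step 2 (isothermal): W = P₁V₁ ln(V₂/V₁) = (32318) ln(124/45.2) = 32615 J.
W_total = 12155 + 32615 = 44770 J.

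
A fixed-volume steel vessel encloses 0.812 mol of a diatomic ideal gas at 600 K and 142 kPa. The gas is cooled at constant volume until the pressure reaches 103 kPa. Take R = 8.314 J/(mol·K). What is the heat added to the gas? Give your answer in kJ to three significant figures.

Q ≈ -2.78 kJ

Constant volume ⇒ W = 0, so Q = ΔU = nCᵥΔT with Cᵥ = 5R/2 = 20.79 J/(mol·K).
At constant V, T₂/T₁ = P₂/P₁ ⇒ ΔT = T₁(P₂/P₁ − 1) = 600·(103/142 − 1) = -164.8 K.
ΔU = (0.812)(20.79)(-164.8) = -2781 J.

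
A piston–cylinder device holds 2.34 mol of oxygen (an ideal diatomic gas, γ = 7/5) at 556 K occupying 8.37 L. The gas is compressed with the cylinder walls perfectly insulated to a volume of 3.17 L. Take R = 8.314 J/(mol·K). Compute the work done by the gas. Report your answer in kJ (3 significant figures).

W ≈ -12.8 kJ

Adiabatic: TV^(γ−1) = const with γ = 7/5.
T₂ = T₁ (V₁/V₂)^(γ−1) = 556 × (8.37/3.17)^0.4 = 556 × 1.475 = 819.9 K.
W_by = nCᵥ(T₁ − T₂) = (2.34)(20.79)(556 − 819.9) = -12833 J.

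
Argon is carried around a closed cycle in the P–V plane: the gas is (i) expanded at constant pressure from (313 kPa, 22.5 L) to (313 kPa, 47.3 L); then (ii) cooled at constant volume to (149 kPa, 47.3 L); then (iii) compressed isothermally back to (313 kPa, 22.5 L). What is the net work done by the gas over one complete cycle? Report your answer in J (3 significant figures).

W_net ≈ 2530 J

Leg (i): W = PΔV = (313)(47.3 − 22.5) = 7762 J.
Leg (ii): W = 0.
Leg (iii): W = PᵢVᵢ ln(V_f/Vᵢ) = (7048) ln(22.5/47.3) = -5236 J.
W_net = 7762 − 5236 = 2526 J.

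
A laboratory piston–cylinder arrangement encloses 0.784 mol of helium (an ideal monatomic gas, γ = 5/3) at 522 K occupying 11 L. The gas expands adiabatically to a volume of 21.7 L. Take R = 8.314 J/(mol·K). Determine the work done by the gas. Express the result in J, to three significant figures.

W ≈ 1860 J

Adiabatic: TV^(γ−1) = const with γ = 5/3.
T₂ = T₁ (V₁/V₂)^(γ−1) = 522 × (11/21.7)^0.667 = 522 × 0.6358 = 331.9 K.
W_by = nCᵥ(T₁ − T₂) = (0.784)(12.47)(522 − 331.9) = 1859 J.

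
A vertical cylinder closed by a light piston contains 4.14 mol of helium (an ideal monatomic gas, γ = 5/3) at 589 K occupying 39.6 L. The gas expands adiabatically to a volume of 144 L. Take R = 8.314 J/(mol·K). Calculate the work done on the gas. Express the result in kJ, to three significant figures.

W ≈ -17.6 kJ

Adiabatic: TV^(γ−1) = const with γ = 5/3.
T₂ = T₁ (V₁/V₂)^(γ−1) = 589 × (39.6/144)^0.667 = 589 × 0.4229 = 249.1 K.
W_by = nCᵥ(T₁ − T₂) = (4.14)(12.47)(589 − 249.1) = 17550 J.
Work on gas = −W_by = -17550 J.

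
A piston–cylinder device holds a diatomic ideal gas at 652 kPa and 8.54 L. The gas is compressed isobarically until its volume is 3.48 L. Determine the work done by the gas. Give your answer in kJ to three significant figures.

Isobaric: W = P ΔV.
W = (652 kPa)(3.48 − 8.54 L) = (652)(-5.06) = -3299 J.

W ≈ -3.30 kJ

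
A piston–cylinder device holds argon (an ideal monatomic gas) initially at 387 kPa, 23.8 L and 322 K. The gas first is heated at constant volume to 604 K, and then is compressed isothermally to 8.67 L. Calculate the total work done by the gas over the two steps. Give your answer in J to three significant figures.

W_total ≈ -17400 J

Step 1 (isochoric): W = 0 (constant volume).
After step 1: P = 725.9 kPa (V unchanged).
Step 2 (isothermal): W = P₁V₁ ln(V₂/V₁) = (17277) ln(8.67/23.8) = -17447 J.
W_total = 0 − 17447 = -17447 J.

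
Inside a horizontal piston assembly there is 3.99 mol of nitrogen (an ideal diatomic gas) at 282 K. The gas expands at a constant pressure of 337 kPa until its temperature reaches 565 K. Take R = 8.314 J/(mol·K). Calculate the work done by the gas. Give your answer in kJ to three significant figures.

W ≈ 9.39 kJ

Isobaric: W = P ΔV = nR ΔT.
W = (3.99)(8.314)(565 − 282) = 9388 J.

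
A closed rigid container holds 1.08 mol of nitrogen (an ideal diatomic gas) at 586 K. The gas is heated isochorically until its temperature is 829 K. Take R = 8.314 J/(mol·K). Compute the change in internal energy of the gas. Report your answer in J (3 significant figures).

ΔU ≈ 5450 J

Constant volume ⇒ W = 0, so Q = ΔU = nCᵥΔT with Cᵥ = 5R/2 = 20.79 J/(mol·K).
ΔU = (1.08)(20.79)(829 − 586) = 5455 J.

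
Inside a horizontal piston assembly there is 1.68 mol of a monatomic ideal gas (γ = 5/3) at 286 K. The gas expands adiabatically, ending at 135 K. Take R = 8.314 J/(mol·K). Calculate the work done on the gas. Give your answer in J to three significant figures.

Adiabatic ⇒ Q = 0, so W_by = −ΔU = nCᵥ(T₁ − T₂).
Cᵥ = 3R/2 = 12.47 J/(mol·K).
W = (1.68)(12.47)(286 − 135) = 3164 J.
Work on gas = −W_by = -3164 J.

W ≈ -3160 J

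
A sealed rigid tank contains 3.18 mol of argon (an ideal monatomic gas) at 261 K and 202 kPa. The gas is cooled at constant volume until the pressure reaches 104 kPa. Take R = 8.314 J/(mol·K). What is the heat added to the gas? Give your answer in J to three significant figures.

Q ≈ -5020 J

Constant volume ⇒ W = 0, so Q = ΔU = nCᵥΔT with Cᵥ = 3R/2 = 12.47 J/(mol·K).
At constant V, T₂/T₁ = P₂/P₁ ⇒ ΔT = T₁(P₂/P₁ − 1) = 261·(104/202 − 1) = -126.6 K.
ΔU = (3.18)(12.47)(-126.6) = -5022 J.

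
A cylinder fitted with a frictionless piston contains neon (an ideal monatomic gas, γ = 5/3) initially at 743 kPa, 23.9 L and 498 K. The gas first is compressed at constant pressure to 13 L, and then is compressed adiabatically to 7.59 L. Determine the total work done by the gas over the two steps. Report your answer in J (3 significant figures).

W_total ≈ -14400 J

Step 1 (isobaric): W = PΔV = (743 kPa)(13 − 23.9 L) = -8099 J.
After step 1: P = 743 kPa, V = 13 L, T = 270.9 K.
Step 2 (adiabatic): W = (P₁V₁ − P₂V₂)/(γ−1) = (9659 − 13827)/0.667 = -6252 J.
W_total = -8099 − 6252 = -14351 J.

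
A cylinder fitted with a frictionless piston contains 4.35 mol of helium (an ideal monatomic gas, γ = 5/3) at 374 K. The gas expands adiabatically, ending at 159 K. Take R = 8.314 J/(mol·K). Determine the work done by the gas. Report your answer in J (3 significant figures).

Adiabatic ⇒ Q = 0, so W_by = −ΔU = nCᵥ(T₁ − T₂).
Cᵥ = 3R/2 = 12.47 J/(mol·K).
W = (4.35)(12.47)(374 − 159) = 11664 J.

W ≈ 11700 J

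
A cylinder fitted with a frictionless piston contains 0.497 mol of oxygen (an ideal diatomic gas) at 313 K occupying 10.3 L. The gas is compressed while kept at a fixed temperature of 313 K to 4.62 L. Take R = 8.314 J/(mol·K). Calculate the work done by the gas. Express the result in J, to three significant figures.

W ≈ -1040 J

Isothermal: W = nRT ln(V₂/V₁).
W = (0.497)(8.314)(313) × ln(4.62/10.3)
  = 1293 × -0.8017
W_by_gas = -1037 J.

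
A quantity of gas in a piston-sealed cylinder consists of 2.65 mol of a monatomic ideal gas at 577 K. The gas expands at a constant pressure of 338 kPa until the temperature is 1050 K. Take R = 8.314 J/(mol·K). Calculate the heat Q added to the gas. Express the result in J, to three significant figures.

Q ≈ 26100 J

Isobaric: W = nRΔT = (2.65)(8.314)(473) = 10421 J.
ΔU = nCᵥΔT with Cᵥ = 3R/2: ΔU = (2.65)(12.47)(473) = 15632 J.
Q = ΔU + W = 15632 + 10421 = 26053 J.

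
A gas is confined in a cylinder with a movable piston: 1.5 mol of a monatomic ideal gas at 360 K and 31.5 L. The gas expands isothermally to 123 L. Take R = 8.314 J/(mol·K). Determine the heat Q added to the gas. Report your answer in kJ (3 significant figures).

Q ≈ 6.12 kJ

Isothermal ⇒ ΔU = 0, so Q = W = nRT ln(V₂/V₁).
Q = (1.5)(8.314)(360) ln(123/31.5) = 4490 × 1.362 = 6116 J.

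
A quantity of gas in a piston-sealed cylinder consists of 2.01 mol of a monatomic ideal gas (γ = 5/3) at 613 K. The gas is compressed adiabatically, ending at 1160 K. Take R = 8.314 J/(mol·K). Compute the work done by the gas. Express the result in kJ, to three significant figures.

W ≈ -13.7 kJ

Adiabatic ⇒ Q = 0, so W_by = −ΔU = nCᵥ(T₁ − T₂).
Cᵥ = 3R/2 = 12.47 J/(mol·K).
W = (2.01)(12.47)(613 − 1160) = -13711 J.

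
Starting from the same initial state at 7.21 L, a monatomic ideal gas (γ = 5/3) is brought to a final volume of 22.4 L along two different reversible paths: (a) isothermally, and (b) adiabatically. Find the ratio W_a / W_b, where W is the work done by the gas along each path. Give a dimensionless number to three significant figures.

Path (a) isothermal: W = P₁V₁ ln(V₂/V₁) → W_a/(P₁V₁) = 1.134.
Path (b) adiabatic: W = P₁V₁(1 − (V₁/V₂)^(γ−1))/(γ−1) → W_b/(P₁V₁) = 0.7955.
W_a / W_b = 1.134 / 0.7955 = 1.425.

W_a / W_b ≈ 1.43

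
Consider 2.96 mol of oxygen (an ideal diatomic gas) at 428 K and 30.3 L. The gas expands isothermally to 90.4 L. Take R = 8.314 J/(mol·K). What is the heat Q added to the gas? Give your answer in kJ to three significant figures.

Q ≈ 11.5 kJ

Isothermal ⇒ ΔU = 0, so Q = W = nRT ln(V₂/V₁).
Q = (2.96)(8.314)(428) ln(90.4/30.3) = 10533 × 1.093 = 11513 J.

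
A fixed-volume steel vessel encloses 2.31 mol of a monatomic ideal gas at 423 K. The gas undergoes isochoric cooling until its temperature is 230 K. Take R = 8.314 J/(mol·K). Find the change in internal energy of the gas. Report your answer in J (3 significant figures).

ΔU ≈ -5560 J

Constant volume ⇒ W = 0, so Q = ΔU = nCᵥΔT with Cᵥ = 3R/2 = 12.47 J/(mol·K).
ΔU = (2.31)(12.47)(230 − 423) = -5560 J.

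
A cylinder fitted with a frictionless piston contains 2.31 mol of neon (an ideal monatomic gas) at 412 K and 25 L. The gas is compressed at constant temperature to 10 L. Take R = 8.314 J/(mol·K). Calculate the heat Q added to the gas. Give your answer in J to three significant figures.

Q ≈ -7250 J

Isothermal ⇒ ΔU = 0, so Q = W = nRT ln(V₂/V₁).
Q = (2.31)(8.314)(412) ln(10/25) = 7913 × -0.9163 = -7250 J.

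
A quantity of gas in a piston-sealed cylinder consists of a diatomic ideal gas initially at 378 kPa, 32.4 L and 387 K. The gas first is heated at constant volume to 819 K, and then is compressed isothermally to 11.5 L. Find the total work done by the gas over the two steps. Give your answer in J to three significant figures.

W_total ≈ -26800 J

Step 1 (isochoric): W = 0 (constant volume).
After step 1: P = 800 kPa (V unchanged).
Step 2 (isothermal): W = P₁V₁ ln(V₂/V₁) = (25918) ln(11.5/32.4) = -26847 J.
W_total = 0 − 26847 = -26847 J.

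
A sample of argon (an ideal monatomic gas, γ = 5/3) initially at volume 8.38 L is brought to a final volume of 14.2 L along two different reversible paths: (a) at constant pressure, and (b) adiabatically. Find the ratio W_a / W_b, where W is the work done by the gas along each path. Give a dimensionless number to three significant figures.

W_a / W_b ≈ 1.56

Path (a) isobaric: W = P₁(V₂ − V₁) → W_a/(P₁V₁) = 0.6945.
Path (b) adiabatic: W = P₁V₁(1 − (V₁/V₂)^(γ−1))/(γ−1) → W_b/(P₁V₁) = 0.4447.
W_a / W_b = 0.6945 / 0.4447 = 1.562.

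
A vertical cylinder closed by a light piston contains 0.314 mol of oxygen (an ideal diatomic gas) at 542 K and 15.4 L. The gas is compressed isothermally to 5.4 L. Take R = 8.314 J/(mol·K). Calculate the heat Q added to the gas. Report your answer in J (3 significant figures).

Q ≈ -1480 J

Isothermal ⇒ ΔU = 0, so Q = W = nRT ln(V₂/V₁).
Q = (0.314)(8.314)(542) ln(5.4/15.4) = 1415 × -1.048 = -1483 J.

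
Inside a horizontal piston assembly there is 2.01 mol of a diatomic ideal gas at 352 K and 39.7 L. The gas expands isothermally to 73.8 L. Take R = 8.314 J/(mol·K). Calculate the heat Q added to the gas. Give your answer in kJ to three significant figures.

Isothermal ⇒ ΔU = 0, so Q = W = nRT ln(V₂/V₁).
Q = (2.01)(8.314)(352) ln(73.8/39.7) = 5882 × 0.62 = 3647 J.

Q ≈ 3.65 kJ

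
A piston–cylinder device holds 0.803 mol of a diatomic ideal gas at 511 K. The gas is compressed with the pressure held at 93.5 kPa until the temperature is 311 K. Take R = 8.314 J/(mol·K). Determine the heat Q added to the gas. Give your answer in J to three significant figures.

Isobaric: W = nRΔT = (0.803)(8.314)(-200) = -1335 J.
ΔU = nCᵥΔT with Cᵥ = 5R/2: ΔU = (0.803)(20.79)(-200) = -3338 J.
Q = ΔU + W = -3338 − 1335 = -4673 J.

Q ≈ -4670 J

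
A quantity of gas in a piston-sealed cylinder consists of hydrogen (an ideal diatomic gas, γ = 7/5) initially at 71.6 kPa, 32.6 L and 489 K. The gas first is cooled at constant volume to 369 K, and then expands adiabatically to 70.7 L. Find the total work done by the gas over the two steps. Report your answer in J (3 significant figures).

Step 1 (isochoric): W = 0 (constant volume).
After step 1: P = 54.03 kPa (V unchanged).
Step 2 (adiabatic): W = (P₁V₁ − P₂V₂)/(γ−1) = (1761 − 1292)/0.4 = 1173 J.
W_total = 0 + 1173 = 1173 J.

W_total ≈ 1170 J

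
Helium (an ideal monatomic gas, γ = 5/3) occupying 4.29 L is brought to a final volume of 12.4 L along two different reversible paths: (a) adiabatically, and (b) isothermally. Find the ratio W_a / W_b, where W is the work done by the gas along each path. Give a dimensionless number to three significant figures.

Path (a) adiabatic: W = P₁V₁(1 − (V₁/V₂)^(γ−1))/(γ−1) → W_a/(P₁V₁) = 0.7608.
Path (b) isothermal: W = P₁V₁ ln(V₂/V₁) → W_b/(P₁V₁) = 1.061.
W_a / W_b = 0.7608 / 1.061 = 0.7168.

W_a / W_b ≈ 0.717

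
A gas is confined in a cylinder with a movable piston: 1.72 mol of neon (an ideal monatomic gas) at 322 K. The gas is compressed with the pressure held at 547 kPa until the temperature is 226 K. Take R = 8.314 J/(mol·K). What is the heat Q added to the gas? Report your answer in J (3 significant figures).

Q ≈ -3430 J

Isobaric: W = nRΔT = (1.72)(8.314)(-96) = -1373 J.
ΔU = nCᵥΔT with Cᵥ = 3R/2: ΔU = (1.72)(12.47)(-96) = -2059 J.
Q = ΔU + W = -2059 − 1373 = -3432 J.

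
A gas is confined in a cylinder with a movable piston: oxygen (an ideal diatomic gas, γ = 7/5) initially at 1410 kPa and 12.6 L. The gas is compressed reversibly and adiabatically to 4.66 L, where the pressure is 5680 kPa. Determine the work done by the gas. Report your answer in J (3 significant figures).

Adiabatic: W = (P₁V₁ − P₂V₂)/(γ − 1) with γ = 7/5.
P₁V₁ = 17766 J, P₂V₂ = 26469 J.
W = (17766 − 26469) / 0.4 = -21757 J.

W ≈ -21800 J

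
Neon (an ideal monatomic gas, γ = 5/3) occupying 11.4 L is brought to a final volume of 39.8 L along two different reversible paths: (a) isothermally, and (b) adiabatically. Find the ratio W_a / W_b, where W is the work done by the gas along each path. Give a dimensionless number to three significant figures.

W_a / W_b ≈ 1.47

Path (a) isothermal: W = P₁V₁ ln(V₂/V₁) → W_a/(P₁V₁) = 1.25.
Path (b) adiabatic: W = P₁V₁(1 − (V₁/V₂)^(γ−1))/(γ−1) → W_b/(P₁V₁) = 0.8482.
W_a / W_b = 1.25 / 0.8482 = 1.474.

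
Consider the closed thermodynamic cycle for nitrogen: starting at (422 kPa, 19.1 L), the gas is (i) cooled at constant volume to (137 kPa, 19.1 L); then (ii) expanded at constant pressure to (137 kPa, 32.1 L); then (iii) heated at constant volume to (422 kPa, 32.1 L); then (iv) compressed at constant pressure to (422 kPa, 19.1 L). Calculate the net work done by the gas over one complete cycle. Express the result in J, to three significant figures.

W_net ≈ -3700 J

Constant-volume legs do no work.
W(ii) = (137)(32.1 − 19.1) = 1781 J; W(iv) = (422)(19.1 − 32.1) = -5486 J.
W_net = 1781 − 5486 = -3705 J (the counter-clockwise enclosed area).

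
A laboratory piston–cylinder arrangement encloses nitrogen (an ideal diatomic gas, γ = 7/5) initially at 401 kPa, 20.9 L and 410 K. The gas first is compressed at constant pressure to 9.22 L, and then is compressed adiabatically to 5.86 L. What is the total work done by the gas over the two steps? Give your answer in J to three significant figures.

W_total ≈ -6520 J

Step 1 (isobaric): W = PΔV = (401 kPa)(9.22 − 20.9 L) = -4684 J.
After step 1: P = 401 kPa, V = 9.22 L, T = 180.9 K.
Step 2 (adiabatic): W = (P₁V₁ − P₂V₂)/(γ−1) = (3697 − 4432)/0.4 = -1837 J.
W_total = -4684 − 1837 = -6521 J.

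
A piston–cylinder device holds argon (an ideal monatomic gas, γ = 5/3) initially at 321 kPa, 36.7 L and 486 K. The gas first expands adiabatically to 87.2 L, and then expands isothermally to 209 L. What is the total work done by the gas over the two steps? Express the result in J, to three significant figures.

W_total ≈ 13500 J

Step 1 (adiabatic): W = (P₁V₁ − P₂V₂)/(γ−1) = (11781 − 6616)/0.667 = 7747 J.
After step 1: P = 75.87 kPa, V = 87.2 L, T = 272.9 K.
Step 2 (isothermal): W = P₁V₁ ln(V₂/V₁) = (6616) ln(209/87.2) = 5783 J.
W_total = 7747 + 5783 = 13530 J.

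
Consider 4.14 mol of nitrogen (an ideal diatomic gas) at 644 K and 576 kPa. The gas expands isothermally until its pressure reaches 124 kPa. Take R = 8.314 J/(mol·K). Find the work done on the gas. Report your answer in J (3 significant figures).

W ≈ -34000 J

Isothermal process: W = nRT ln(V₂/V₁) = nRT ln(P₁/P₂).
W = (4.14)(8.314)(644) × ln(576/124)
  = 22166 × ln(4.645) = 22166 × 1.536
W_by_gas = 34044 J; work on gas = −W_by = -34044 J.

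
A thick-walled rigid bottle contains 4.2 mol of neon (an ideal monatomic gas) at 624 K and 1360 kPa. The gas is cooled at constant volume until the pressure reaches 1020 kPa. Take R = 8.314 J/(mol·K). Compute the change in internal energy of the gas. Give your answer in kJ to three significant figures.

Constant volume ⇒ W = 0, so Q = ΔU = nCᵥΔT with Cᵥ = 3R/2 = 12.47 J/(mol·K).
At constant V, T₂/T₁ = P₂/P₁ ⇒ ΔT = T₁(P₂/P₁ − 1) = 624·(1020/1360 − 1) = -156 K.
ΔU = (4.2)(12.47)(-156) = -8171 J.

ΔU ≈ -8.17 kJ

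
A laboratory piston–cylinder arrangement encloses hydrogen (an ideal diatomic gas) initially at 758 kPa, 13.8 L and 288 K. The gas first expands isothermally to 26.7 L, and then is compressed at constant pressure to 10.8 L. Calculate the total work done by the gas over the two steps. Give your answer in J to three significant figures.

W_total ≈ 675 J

Step 1 (isothermal): W = P₁V₁ ln(V₂/V₁) = (10460) ln(26.7/13.8) = 6904 J.
After step 1: P = 391.8 kPa, V = 26.7 L, T = 288 K.
Step 2 (isobaric): W = PΔV = (391.8 kPa)(10.8 − 26.7 L) = -6229 J.
W_total = 6904 − 6229 = 674.6 J.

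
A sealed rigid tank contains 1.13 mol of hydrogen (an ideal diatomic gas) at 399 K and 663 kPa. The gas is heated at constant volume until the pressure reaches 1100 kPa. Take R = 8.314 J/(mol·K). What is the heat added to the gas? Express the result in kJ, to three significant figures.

Q ≈ 6.18 kJ

Constant volume ⇒ W = 0, so Q = ΔU = nCᵥΔT with Cᵥ = 5R/2 = 20.79 J/(mol·K).
At constant V, T₂/T₁ = P₂/P₁ ⇒ ΔT = T₁(P₂/P₁ − 1) = 399·(1100/663 − 1) = 263 K.
ΔU = (1.13)(20.79)(263) = 6177 J.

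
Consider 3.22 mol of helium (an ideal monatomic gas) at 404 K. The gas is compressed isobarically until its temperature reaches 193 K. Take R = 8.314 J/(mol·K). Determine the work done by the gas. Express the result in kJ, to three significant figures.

W ≈ -5.65 kJ

Isobaric: W = P ΔV = nR ΔT.
W = (3.22)(8.314)(193 − 404) = -5649 J.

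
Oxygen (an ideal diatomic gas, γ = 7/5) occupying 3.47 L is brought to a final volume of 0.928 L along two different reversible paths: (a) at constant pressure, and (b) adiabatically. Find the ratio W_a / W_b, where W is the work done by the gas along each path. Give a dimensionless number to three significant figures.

Path (a) isobaric: W = P₁(V₂ − V₁) → W_a/(P₁V₁) = -0.7326.
Path (b) adiabatic: W = P₁V₁(1 − (V₁/V₂)^(γ−1))/(γ−1) → W_b/(P₁V₁) = -1.737.
W_a / W_b = -0.7326 / -1.737 = 0.4218.

W_a / W_b ≈ 0.422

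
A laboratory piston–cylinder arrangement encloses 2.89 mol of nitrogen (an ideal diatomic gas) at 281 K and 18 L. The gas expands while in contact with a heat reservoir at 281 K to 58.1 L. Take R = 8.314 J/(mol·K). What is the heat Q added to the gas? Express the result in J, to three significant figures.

Q ≈ 7910 J

Isothermal ⇒ ΔU = 0, so Q = W = nRT ln(V₂/V₁).
Q = (2.89)(8.314)(281) ln(58.1/18) = 6752 × 1.172 = 7912 J.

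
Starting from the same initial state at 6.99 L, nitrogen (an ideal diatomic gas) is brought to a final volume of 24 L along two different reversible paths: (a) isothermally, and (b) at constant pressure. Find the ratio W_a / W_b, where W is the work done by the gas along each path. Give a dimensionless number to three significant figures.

W_a / W_b ≈ 0.507

Path (a) isothermal: W = P₁V₁ ln(V₂/V₁) → W_a/(P₁V₁) = 1.234.
Path (b) isobaric: W = P₁(V₂ − V₁) → W_b/(P₁V₁) = 2.433.
W_a / W_b = 1.234 / 2.433 = 0.5069.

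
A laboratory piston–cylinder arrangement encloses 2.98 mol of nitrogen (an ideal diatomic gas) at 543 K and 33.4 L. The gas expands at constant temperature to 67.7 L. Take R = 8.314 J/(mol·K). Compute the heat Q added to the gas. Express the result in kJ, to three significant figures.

Q ≈ 9.51 kJ

Isothermal ⇒ ΔU = 0, so Q = W = nRT ln(V₂/V₁).
Q = (2.98)(8.314)(543) ln(67.7/33.4) = 13453 × 0.7065 = 9505 J.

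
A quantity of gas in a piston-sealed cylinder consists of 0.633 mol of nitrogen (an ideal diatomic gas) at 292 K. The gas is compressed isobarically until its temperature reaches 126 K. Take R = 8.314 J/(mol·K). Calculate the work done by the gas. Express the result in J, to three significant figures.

W ≈ -874 J

Isobaric: W = P ΔV = nR ΔT.
W = (0.633)(8.314)(126 − 292) = -873.6 J.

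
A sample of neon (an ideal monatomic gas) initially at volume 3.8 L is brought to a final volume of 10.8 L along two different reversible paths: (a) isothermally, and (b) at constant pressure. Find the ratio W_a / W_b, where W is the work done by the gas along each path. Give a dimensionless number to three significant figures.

Path (a) isothermal: W = P₁V₁ ln(V₂/V₁) → W_a/(P₁V₁) = 1.045.
Path (b) isobaric: W = P₁(V₂ − V₁) → W_b/(P₁V₁) = 1.842.
W_a / W_b = 1.045 / 1.842 = 0.567.

W_a / W_b ≈ 0.567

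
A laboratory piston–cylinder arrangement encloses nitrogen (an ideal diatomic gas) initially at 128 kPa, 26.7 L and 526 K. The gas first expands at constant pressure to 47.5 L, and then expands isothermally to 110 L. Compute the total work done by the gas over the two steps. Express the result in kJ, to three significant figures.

W_total ≈ 7.77 kJ

Step 1 (isobaric): W = PΔV = (128 kPa)(47.5 − 26.7 L) = 2662 J.
After step 1: P = 128 kPa, V = 47.5 L, T = 935.8 K.
Step 2 (isothermal): W = P₁V₁ ln(V₂/V₁) = (6080) ln(110/47.5) = 5106 J.
W_total = 2662 + 5106 = 7768 J.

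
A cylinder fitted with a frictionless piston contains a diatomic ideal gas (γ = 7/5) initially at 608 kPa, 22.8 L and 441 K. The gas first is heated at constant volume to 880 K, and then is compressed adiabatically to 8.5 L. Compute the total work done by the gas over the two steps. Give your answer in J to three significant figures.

W_total ≈ -33500 J

Step 1 (isochoric): W = 0 (constant volume).
After step 1: P = 1213 kPa (V unchanged).
Step 2 (adiabatic): W = (P₁V₁ − P₂V₂)/(γ−1) = (27662 − 41048)/0.4 = -33464 J.
W_total = 0 − 33464 = -33464 J.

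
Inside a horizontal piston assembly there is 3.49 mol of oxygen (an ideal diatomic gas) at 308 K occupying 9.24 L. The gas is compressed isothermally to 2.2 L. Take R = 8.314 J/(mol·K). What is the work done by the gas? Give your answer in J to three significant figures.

Isothermal: W = nRT ln(V₂/V₁).
W = (3.49)(8.314)(308) × ln(2.2/9.24)
  = 8937 × -1.435
W_by_gas = -12825 J.

W ≈ -12800 J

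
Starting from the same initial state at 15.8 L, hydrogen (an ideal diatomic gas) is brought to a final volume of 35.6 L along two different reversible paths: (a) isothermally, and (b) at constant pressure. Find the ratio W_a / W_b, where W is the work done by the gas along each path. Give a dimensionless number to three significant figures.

W_a / W_b ≈ 0.648

Path (a) isothermal: W = P₁V₁ ln(V₂/V₁) → W_a/(P₁V₁) = 0.8123.
Path (b) isobaric: W = P₁(V₂ − V₁) → W_b/(P₁V₁) = 1.253.
W_a / W_b = 0.8123 / 1.253 = 0.6482.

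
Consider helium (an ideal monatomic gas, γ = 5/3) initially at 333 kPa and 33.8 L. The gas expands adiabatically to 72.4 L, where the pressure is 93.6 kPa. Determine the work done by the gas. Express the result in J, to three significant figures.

W ≈ 6720 J

Adiabatic: W = (P₁V₁ − P₂V₂)/(γ − 1) with γ = 5/3.
P₁V₁ = 11255 J, P₂V₂ = 6777 J.
W = (11255 − 6777) / 0.6667 = 6718 J.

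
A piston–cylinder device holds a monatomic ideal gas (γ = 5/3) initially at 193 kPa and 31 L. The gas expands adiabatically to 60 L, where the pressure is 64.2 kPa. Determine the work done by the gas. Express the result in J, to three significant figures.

W ≈ 3200 J

Adiabatic: W = (P₁V₁ − P₂V₂)/(γ − 1) with γ = 5/3.
P₁V₁ = 5983 J, P₂V₂ = 3852 J.
W = (5983 − 3852) / 0.6667 = 3196 J.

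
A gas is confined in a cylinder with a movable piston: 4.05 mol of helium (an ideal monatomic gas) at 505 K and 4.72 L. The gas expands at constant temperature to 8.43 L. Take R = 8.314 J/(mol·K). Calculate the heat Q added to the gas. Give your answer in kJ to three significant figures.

Isothermal ⇒ ΔU = 0, so Q = W = nRT ln(V₂/V₁).
Q = (4.05)(8.314)(505) ln(8.43/4.72) = 17004 × 0.58 = 9862 J.

Q ≈ 9.86 kJ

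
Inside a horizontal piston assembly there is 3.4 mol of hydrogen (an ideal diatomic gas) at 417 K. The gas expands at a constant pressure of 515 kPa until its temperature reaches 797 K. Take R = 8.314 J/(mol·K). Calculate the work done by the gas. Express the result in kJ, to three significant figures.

Isobaric: W = P ΔV = nR ΔT.
W = (3.4)(8.314)(797 − 417) = 10742 J.

W ≈ 10.7 kJ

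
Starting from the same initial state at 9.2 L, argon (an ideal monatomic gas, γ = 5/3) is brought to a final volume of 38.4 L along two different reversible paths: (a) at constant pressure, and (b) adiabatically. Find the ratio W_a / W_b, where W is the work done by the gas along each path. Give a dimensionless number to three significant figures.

W_a / W_b ≈ 3.44

Path (a) isobaric: W = P₁(V₂ − V₁) → W_a/(P₁V₁) = 3.174.
Path (b) adiabatic: W = P₁V₁(1 − (V₁/V₂)^(γ−1))/(γ−1) → W_b/(P₁V₁) = 0.9214.
W_a / W_b = 3.174 / 0.9214 = 3.445.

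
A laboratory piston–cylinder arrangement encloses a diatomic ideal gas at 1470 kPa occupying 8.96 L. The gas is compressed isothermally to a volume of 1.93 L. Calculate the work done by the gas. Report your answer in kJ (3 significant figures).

Isothermal: W = nRT ln(V₂/V₁) = P₁V₁ ln(V₂/V₁).
P₁V₁ = (1470 kPa)(8.96 L) = 13171 J.
W = 13171 × ln(1.93/8.96) = 13171 × -1.535
W_by_gas = -20221 J.

W ≈ -20.2 kJ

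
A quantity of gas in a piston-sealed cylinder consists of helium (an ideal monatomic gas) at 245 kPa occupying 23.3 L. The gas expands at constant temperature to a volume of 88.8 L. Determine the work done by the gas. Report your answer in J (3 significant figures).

Isothermal: W = nRT ln(V₂/V₁) = P₁V₁ ln(V₂/V₁).
P₁V₁ = (245 kPa)(23.3 L) = 5708 J.
W = 5708 × ln(88.8/23.3) = 5708 × 1.338
W_by_gas = 7638 J.

W ≈ 7640 J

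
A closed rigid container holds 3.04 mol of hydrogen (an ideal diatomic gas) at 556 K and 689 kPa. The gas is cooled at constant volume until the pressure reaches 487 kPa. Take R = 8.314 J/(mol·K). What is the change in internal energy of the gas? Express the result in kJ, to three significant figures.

ΔU ≈ -10.3 kJ

Constant volume ⇒ W = 0, so Q = ΔU = nCᵥΔT with Cᵥ = 5R/2 = 20.79 J/(mol·K).
At constant V, T₂/T₁ = P₂/P₁ ⇒ ΔT = T₁(P₂/P₁ − 1) = 556·(487/689 − 1) = -163 K.
ΔU = (3.04)(20.79)(-163) = -10300 J.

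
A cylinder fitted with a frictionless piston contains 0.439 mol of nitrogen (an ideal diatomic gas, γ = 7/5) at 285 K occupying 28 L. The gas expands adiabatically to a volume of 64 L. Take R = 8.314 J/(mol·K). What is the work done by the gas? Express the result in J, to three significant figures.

Adiabatic: TV^(γ−1) = const with γ = 7/5.
T₂ = T₁ (V₁/V₂)^(γ−1) = 285 × (28/64)^0.4 = 285 × 0.7184 = 204.8 K.
W_by = nCᵥ(T₁ − T₂) = (0.439)(20.79)(285 − 204.8) = 732.2 J.

W ≈ 732 J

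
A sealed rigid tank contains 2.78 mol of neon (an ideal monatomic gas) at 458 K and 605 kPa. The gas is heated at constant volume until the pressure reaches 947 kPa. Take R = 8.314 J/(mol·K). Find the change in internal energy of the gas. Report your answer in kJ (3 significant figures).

ΔU ≈ 8.98 kJ

Constant volume ⇒ W = 0, so Q = ΔU = nCᵥΔT with Cᵥ = 3R/2 = 12.47 J/(mol·K).
At constant V, T₂/T₁ = P₂/P₁ ⇒ ΔT = T₁(P₂/P₁ − 1) = 458·(947/605 − 1) = 258.9 K.
ΔU = (2.78)(12.47)(258.9) = 8976 J.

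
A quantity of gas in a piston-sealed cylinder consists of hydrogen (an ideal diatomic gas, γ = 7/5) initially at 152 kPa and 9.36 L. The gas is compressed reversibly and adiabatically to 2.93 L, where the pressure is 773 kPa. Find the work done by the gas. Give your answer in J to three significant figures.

Adiabatic: W = (P₁V₁ − P₂V₂)/(γ − 1) with γ = 7/5.
P₁V₁ = 1423 J, P₂V₂ = 2265 J.
W = (1423 − 2265) / 0.4 = -2105 J.

W ≈ -2110 J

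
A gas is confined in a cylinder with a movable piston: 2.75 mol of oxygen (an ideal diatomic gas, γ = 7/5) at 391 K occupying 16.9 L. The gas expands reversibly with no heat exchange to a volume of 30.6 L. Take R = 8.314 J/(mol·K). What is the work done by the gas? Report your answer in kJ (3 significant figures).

W ≈ 4.72 kJ

Adiabatic: TV^(γ−1) = const with γ = 7/5.
T₂ = T₁ (V₁/V₂)^(γ−1) = 391 × (16.9/30.6)^0.4 = 391 × 0.7886 = 308.3 K.
W_by = nCᵥ(T₁ − T₂) = (2.75)(20.79)(391 − 308.3) = 4724 J.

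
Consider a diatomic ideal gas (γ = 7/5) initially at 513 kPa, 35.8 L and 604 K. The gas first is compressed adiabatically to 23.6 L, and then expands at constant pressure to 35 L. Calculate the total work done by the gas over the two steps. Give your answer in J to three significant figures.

Step 1 (adiabatic): W = (P₁V₁ − P₂V₂)/(γ−1) = (18365 − 21696)/0.4 = -8328 J.
After step 1: P = 919.3 kPa, V = 23.6 L, T = 713.6 K.
Step 2 (isobaric): W = PΔV = (919.3 kPa)(35 − 23.6 L) = 10480 J.
W_total = -8328 + 10480 = 2153 J.

W_total ≈ 2150 J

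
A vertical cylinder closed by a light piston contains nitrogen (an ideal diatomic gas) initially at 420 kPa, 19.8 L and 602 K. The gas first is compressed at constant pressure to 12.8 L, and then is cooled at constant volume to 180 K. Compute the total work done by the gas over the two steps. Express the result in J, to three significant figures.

Step 1 (isobaric): W = PΔV = (420 kPa)(12.8 − 19.8 L) = -2940 J.
Step 2 (isochoric): W = 0 (constant volume).
W_total = -2940 + 0 = -2940 J.

W_total ≈ -2940 J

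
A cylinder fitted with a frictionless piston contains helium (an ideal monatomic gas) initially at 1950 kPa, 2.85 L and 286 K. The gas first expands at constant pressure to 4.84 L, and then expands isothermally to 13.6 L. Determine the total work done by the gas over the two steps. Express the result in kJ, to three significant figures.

Step 1 (isobaric): W = PΔV = (1950 kPa)(4.84 − 2.85 L) = 3880 J.
After step 1: P = 1950 kPa, V = 4.84 L, T = 485.7 K.
Step 2 (isothermal): W = P₁V₁ ln(V₂/V₁) = (9438) ln(13.6/4.84) = 9751 J.
W_total = 3880 + 9751 = 13631 J.

W_total ≈ 13.6 kJ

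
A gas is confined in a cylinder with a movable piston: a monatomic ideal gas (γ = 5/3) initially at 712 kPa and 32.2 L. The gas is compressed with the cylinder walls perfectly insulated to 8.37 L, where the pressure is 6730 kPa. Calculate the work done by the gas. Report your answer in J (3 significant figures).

Adiabatic: W = (P₁V₁ − P₂V₂)/(γ − 1) with γ = 5/3.
P₁V₁ = 22926 J, P₂V₂ = 56330 J.
W = (22926 − 56330) / 0.6667 = -50106 J.

W ≈ -50100 J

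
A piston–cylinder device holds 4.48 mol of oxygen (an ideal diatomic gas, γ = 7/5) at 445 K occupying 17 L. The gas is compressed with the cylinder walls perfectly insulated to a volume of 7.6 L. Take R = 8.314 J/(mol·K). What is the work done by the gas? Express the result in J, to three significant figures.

Adiabatic: TV^(γ−1) = const with γ = 7/5.
T₂ = T₁ (V₁/V₂)^(γ−1) = 445 × (17/7.6)^0.4 = 445 × 1.38 = 614.1 K.
W_by = nCᵥ(T₁ − T₂) = (4.48)(20.79)(445 − 614.1) = -15743 J.

W ≈ -15700 J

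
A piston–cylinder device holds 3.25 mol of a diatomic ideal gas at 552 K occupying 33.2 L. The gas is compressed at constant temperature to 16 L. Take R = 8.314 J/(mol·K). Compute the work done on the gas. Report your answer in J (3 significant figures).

Isothermal: W = nRT ln(V₂/V₁).
W = (3.25)(8.314)(552) × ln(16/33.2)
  = 14915 × -0.73
W_by_gas = -10888 J; work on gas = −W_by = 10888 J.

W ≈ 10900 J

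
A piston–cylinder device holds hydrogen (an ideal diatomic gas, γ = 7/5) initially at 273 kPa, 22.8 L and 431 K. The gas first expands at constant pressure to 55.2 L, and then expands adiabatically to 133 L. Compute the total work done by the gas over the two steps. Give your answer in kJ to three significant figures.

W_total ≈ 20.0 kJ

Step 1 (isobaric): W = PΔV = (273 kPa)(55.2 − 22.8 L) = 8845 J.
After step 1: P = 273 kPa, V = 55.2 L, T = 1043 K.
Step 2 (adiabatic): W = (P₁V₁ − P₂V₂)/(γ−1) = (15070 − 10601)/0.4 = 11172 J.
W_total = 8845 + 11172 = 20017 J.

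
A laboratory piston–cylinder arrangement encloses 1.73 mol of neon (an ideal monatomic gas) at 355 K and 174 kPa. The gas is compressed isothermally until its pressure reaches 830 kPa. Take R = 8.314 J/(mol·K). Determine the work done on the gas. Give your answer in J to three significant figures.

Isothermal process: W = nRT ln(V₂/V₁) = nRT ln(P₁/P₂).
W = (1.73)(8.314)(355) × ln(174/830)
  = 5106 × ln(0.2096) = 5106 × -1.562
W_by_gas = -7978 J; work on gas = −W_by = 7978 J.

W ≈ 7980 J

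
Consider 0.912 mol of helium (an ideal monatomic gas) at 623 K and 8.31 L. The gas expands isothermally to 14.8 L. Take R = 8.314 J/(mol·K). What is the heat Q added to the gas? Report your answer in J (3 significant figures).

Isothermal ⇒ ΔU = 0, so Q = W = nRT ln(V₂/V₁).
Q = (0.912)(8.314)(623) ln(14.8/8.31) = 4724 × 0.5772 = 2726 J.

Q ≈ 2730 J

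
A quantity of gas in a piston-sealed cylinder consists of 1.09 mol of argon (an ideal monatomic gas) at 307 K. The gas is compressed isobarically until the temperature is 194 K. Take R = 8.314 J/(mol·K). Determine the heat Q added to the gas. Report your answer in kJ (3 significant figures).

Q ≈ -2.56 kJ

Isobaric: W = nRΔT = (1.09)(8.314)(-113) = -1024 J.
ΔU = nCᵥΔT with Cᵥ = 3R/2: ΔU = (1.09)(12.47)(-113) = -1536 J.
Q = ΔU + W = -1536 − 1024 = -2560 J.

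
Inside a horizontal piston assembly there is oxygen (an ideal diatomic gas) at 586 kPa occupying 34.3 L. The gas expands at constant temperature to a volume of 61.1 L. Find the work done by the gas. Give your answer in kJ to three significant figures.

W ≈ 11.6 kJ

Isothermal: W = nRT ln(V₂/V₁) = P₁V₁ ln(V₂/V₁).
P₁V₁ = (586 kPa)(34.3 L) = 20100 J.
W = 20100 × ln(61.1/34.3) = 20100 × 0.5774
W_by_gas = 11605 J.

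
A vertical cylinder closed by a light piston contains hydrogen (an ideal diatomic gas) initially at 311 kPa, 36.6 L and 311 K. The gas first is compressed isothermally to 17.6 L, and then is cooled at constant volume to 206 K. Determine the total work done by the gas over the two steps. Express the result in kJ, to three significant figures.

Step 1 (isothermal): W = P₁V₁ ln(V₂/V₁) = (11383) ln(17.6/36.6) = -8334 J.
Step 2 (isochoric): W = 0 (constant volume).
W_total = -8334 + 0 = -8334 J.

W_total ≈ -8.33 kJ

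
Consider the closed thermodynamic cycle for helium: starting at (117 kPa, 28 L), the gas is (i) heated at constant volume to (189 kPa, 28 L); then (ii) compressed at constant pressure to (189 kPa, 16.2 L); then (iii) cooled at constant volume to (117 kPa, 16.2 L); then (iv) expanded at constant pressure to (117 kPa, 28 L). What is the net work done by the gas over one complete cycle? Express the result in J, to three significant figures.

Constant-volume legs do no work.
W(ii) = (189)(16.2 − 28) = -2230 J; W(iv) = (117)(28 − 16.2) = 1381 J.
W_net = -2230 + 1381 = -849.6 J (the counter-clockwise enclosed area).

W_net ≈ -850 J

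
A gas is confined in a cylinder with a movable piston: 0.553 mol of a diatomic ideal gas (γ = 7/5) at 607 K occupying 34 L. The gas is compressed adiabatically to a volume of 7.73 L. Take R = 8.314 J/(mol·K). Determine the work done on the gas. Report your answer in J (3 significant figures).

Adiabatic: TV^(γ−1) = const with γ = 7/5.
T₂ = T₁ (V₁/V₂)^(γ−1) = 607 × (34/7.73)^0.4 = 607 × 1.809 = 1098 K.
W_by = nCᵥ(T₁ − T₂) = (0.553)(20.79)(607 − 1098) = -5641 J.
Work on gas = −W_by = 5641 J.

W ≈ 5640 J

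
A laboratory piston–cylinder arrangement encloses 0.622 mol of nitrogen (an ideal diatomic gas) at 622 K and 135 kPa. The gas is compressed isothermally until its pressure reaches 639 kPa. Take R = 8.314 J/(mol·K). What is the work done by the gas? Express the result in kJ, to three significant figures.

W ≈ -5.00 kJ

Isothermal process: W = nRT ln(V₂/V₁) = nRT ln(P₁/P₂).
W = (0.622)(8.314)(622) × ln(135/639)
  = 3217 × ln(0.2113) = 3217 × -1.555
W_by_gas = -5001 J.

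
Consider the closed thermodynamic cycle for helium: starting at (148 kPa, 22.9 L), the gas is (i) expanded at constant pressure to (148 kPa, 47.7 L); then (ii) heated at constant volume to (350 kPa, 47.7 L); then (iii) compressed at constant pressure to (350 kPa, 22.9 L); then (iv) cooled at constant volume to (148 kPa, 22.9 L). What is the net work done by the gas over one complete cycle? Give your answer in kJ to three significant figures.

W_net ≈ -5.01 kJ

Constant-volume legs do no work.
W(i) = (148)(47.7 − 22.9) = 3670 J; W(iii) = (350)(22.9 − 47.7) = -8680 J.
W_net = 3670 − 8680 = -5010 J (the counter-clockwise enclosed area).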